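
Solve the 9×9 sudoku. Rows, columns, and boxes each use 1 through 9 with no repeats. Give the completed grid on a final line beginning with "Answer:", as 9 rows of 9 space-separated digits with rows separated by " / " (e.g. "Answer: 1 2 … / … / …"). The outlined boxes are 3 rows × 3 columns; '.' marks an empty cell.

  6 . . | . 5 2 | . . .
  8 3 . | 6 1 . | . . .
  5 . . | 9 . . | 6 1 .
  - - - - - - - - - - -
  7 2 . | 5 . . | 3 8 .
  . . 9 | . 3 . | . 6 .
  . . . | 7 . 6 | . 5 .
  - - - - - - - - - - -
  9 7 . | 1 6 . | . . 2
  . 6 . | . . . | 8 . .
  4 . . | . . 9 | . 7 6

Step 1. [r3c2∈{4}] r3c2 has the single candidate 4 ⇒ r3c2=4.
Step 2. [r5c1∈{1}] only 1 remains possible at r5c1 ⇒ r5c1=1.
Step 3. [r8c1∈{2,3}] col 1 places 2 nowhere but r8c1 ⇒ r8c1=2.
Step 4. [r6c2∈{8}] r6c2 has the single candidate 8. So r6c2=8.
Step 5. [r1c2∈{1,9}] 9 has one home in col 2: r1c2 ⇒ r1c2=9.
Step 6. [r2c8∈{2,4,9}] across col 8, 2 lands solely at r2c8 ⇒ r2c8=2.
Step 7. [r2c3∈{7}] only 7 remains possible at r2c3. So r2c3=7.
Step 8. [r2c6∈{4}] only 4 remains possible at r2c6. So r2c6=4.
Step 9. [r9c2∈{1,5}] col 2 places 1 nowhere but r9c2, so r9c2=1.
Step 10. [r8c9∈{1,3,4,5,9}] row 8 places 1 nowhere but r8c9, so r8c9=1.
Step 11. [r6c7∈{1,2,4,9}] across row 6, 1 lands solely at r6c7. So r6c7=1.
Step 12. [r6c5∈{2,4,9}] row 6 places 2 nowhere but r6c5 ⇒ r6c5=2.
Step 13. [r9c5∈{8}] nothing but 8 survives at r9c5. So r9c5=8.
Step 14. [r6c9∈{4,9}] in row 6, 9 fits only at r6c9. So r6c9=9.
Step 15. [r4c9∈{4}] only 4 remains possible at r4c9. So r4c9=4.
Step 16. [r8c5∈{4,7}] r8c5 is the only open cell in col 5 admitting 4, so r8c5=4.
Step 17. [r8c4∈{3}] r8c4 has the single candidate 3 ⇒ r8c4=3.
Step 18. [r3c6∈{3,7,8}] r3c6 is the only open cell in col 6 admitting 3. So r3c6=3.
Step 19. [r8c3∈{5}] nothing but 5 survives at r8c3. So r8c3=5.
Step 20. [r5c9∈{7}] r5c9's peers cover all but 7. So r5c9=7.
Step 21. [r7c8∈{3,4}] box 9 places 3 nowhere but r7c8, so r7c8=3.
Step 22. [r9c7∈{5}] only 5 remains possible at r9c7. So r9c7=5.
Step 23. [r1c4∈{8}] r1c4 is down to just 8. So r1c4=8.
Step 24. [r6c1∈{3}] nothing but 3 survives at r6c1. So r6c1=3.
Step 25. [r7c7∈{4}] nothing but 4 survives at r7c7 ⇒ r7c7=4.
Step 26. [r4c5∈{9}] r4c5 is down to just 9. So r4c5=9.
Step 27. [r8c8∈{9}] r8c8's peers cover all but 9, so r8c8=9.
Step 28. [r7c6∈{5}] only 5 remains possible at r7c6, so r7c6=5.
Step 29. [r1c3∈{1}] r1c3's peers cover all but 1. So r1c3=1.
Step 30. [r1c9∈{3}] r1c9's peers cover all but 3, so r1c9=3.
Step 31. [r2c9∈{5}] nothing but 5 survives at r2c9 ⇒ r2c9=5.
Step 32. [r1c8∈{4}] nothing but 4 survives at r1c8 ⇒ r1c8=4.
Step 33. [r5c6∈{8}] nothing but 8 survives at r5c6 ⇒ r5c6=8.
Step 34. [r5c2∈{5}] nothing but 5 survives at r5c2 ⇒ r5c2=5.
Step 35. [r1c7∈{7}] r1c7 has the single candidate 7, so r1c7=7.
Step 36. [r7c3∈{8}] only 8 remains possible at r7c3. So r7c3=8.
Step 37. [r3c9∈{8}] r3c9's peers cover all but 8, so r3c9=8.
Step 38. [r9c3∈{3}] r9c3 is down to just 3. So r9c3=3.
Step 39. [r3c5∈{7}] nothing but 7 survives at r3c5, so r3c5=7.
Step 40. [r5c4∈{4}] nothing but 4 survives at r5c4, so r5c4=4.
Step 41. [r2c7∈{9}] r2c7's peers cover all but 9, so r2c7=9.
Step 42. [r4c6∈{1}] nothing but 1 survives at r4c6, so r4c6=1.
Step 43. [r4c3∈{6}] nothing but 6 survives at r4c3. So r4c3=6.
Step 44. [r8c6∈{7}] r8c6 is down to just 7, so r8c6=7.
Step 45. [r5c7∈{2}] r5c7's peers cover all but 2, so r5c7=2.
Step 46. [r3c3∈{2}] only 2 remains possible at r3c3, so r3c3=2.
Step 47. [r9c4∈{2}] r9c4 is down to just 2 ⇒ r9c4=2.
Step 48. [r6c3∈{4}] r6c3 is down to just 4 ⇒ r6c3=4.

Answer: 6 9 1 8 5 2 7 4 3 / 8 3 7 6 1 4 9 2 5 / 5 4 2 9 7 3 6 1 8 / 7 2 6 5 9 1 3 8 4 / 1 5 9 4 3 8 2 6 7 / 3 8 4 7 2 6 1 5 9 / 9 7 8 1 6 5 4 3 2 / 2 6 5 3 4 7 8 9 1 / 4 1 3 2 8 9 5 7 6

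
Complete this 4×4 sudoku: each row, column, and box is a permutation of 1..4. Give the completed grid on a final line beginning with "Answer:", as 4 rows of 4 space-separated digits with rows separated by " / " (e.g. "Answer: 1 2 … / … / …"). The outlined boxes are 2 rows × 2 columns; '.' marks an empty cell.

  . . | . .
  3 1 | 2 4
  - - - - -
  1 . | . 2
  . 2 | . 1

Step 1. [r4c3∈{3,4}] in row 4, 3 fits only at r4c3. So r4c3=3.
Step 2. [r4c1∈{4}] r4c1's peers cover all but 4 ⇒ r4c1=4.
Step 3. [r1c3∈{1}] only 1 remains possible at r1c3. So r1c3=1.
Step 4. [r3c2∈{3}] r3c2's peers cover all but 3. So r3c2=3.
Step 5. [r1c2∈{4}] nothing but 4 survives at r1c2. So r1c2=4.
Step 6. [r1c1∈{2}] r1c1 has the single candidate 2. So r1c1=2.
Step 7. [r1c4∈{3}] nothing but 3 survives at r1c4, so r1c4=3.
Step 8. [r3c3∈{4}] r3c3 is down to just 4, so r3c3=4.

Answer: 2 4 1 3 / 3 1 2 4 / 1 3 4 2 / 4 2 3 1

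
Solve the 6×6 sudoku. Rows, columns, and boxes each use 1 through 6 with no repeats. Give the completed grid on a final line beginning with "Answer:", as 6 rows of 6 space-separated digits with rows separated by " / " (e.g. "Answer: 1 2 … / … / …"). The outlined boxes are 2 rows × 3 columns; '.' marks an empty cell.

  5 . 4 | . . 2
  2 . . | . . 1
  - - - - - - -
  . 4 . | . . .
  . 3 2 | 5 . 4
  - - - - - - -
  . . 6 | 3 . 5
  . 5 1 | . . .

Step 1. [r1c4∈{6}] only 6 remains possible at r1c4 ⇒ r1c4=6.
Step 2. [r3c4∈{1,2}] 1 has one home in col 4: r3c4, so r3c4=1.
Step 3. [r3c5∈{2,3,6}] across row 3, 2 lands solely at r3c5. So r3c5=2.
Step 4. [r4c5∈{6}] r4c5 is down to just 6, so r4c5=6.
Step 5. [r6c5∈{4}] only 4 remains possible at r6c5, so r6c5=4.
Step 6. [r2c5∈{3,5}] across row 2, 5 lands solely at r2c5 ⇒ r2c5=5.
Step 7. [r5c2∈{2}] nothing but 2 survives at r5c2. So r5c2=2.
Step 8. [r3c6∈{3}] r3c6 has the single candidate 3 ⇒ r3c6=3.
Step 9. [r1c2∈{1}] r1c2 has the single candidate 1, so r1c2=1.
Step 10. [r3c3∈{5}] r3c3 is down to just 5, so r3c3=5.
Step 11. [r1c5∈{3}] nothing but 3 survives at r1c5 ⇒ r1c5=3.
Step 12. [r2c2∈{6}] r2c2 is down to just 6. So r2c2=6.
Step 13. [r5c1∈{4}] r5c1 is down to just 4. So r5c1=4.
Step 14. [r6c1∈{3}] r6c1's peers cover all but 3, so r6c1=3.
Step 15. [r6c6∈{6}] r6c6 has the single candidate 6. So r6c6=6.
Step 16. [r2c3∈{3}] only 3 remains possible at r2c3 ⇒ r2c3=3.
Step 17. [r6c4∈{2}] nothing but 2 survives at r6c4 ⇒ r6c4=2.
Step 18. [r4c1∈{1}] r4c1 has the single candidate 1. So r4c1=1.
Step 19. [r2c4∈{4}] only 4 remains possible at r2c4. So r2c4=4.
Step 20. [r3c1∈{6}] only 6 remains possible at r3c1 ⇒ r3c1=6.
Step 21. [r5c5∈{1}] nothing but 1 survives at r5c5 ⇒ r5c5=1.

Answer: 5 1 4 6 3 2 / 2 6 3 4 5 1 / 6 4 5 1 2 3 / 1 3 2 5 6 4 / 4 2 6 3 1 5 / 3 5 1 2 4 6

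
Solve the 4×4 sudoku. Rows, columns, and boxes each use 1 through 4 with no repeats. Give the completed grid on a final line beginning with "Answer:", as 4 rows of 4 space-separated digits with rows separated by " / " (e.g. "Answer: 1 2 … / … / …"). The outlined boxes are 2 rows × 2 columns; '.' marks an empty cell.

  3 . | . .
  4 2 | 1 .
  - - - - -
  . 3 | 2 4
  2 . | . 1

Step 1. [r4c2∈{4}] r4c2 has the single candidate 4, so r4c2=4.
Step 2. [r3c1∈{1}] r3c1 has the single candidate 1. So r3c1=1.
Step 3. [r2c4∈{3}] r2c4 is down to just 3 ⇒ r2c4=3.
Step 4. [r4c3∈{3}] only 3 remains possible at r4c3, so r4c3=3.
Step 5. [r1c4∈{2}] r1c4 has the single candidate 2. So r1c4=2.
Step 6. [r1c2∈{1}] r1c2 has the single candidate 1. So r1c2=1.
Step 7. [r1c3∈{4}] only 4 remains possible at r1c3 ⇒ r1c3=4.

Answer: 3 1 4 2 / 4 2 1 3 / 1 3 2 4 / 2 4 3 1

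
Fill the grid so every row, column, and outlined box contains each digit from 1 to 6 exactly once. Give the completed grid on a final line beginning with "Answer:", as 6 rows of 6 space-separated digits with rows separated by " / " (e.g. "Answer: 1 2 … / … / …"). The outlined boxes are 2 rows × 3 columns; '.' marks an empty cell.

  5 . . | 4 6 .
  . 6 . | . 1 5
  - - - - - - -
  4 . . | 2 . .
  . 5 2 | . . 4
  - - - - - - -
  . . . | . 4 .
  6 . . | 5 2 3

Step 1. [r4c4∈{1,3,6}] row 4 places 6 nowhere but r4c4 ⇒ r4c4=6.
Step 2. [r4c1∈{1,3}] r4c1 is the only open cell in row 4 admitting 1, so r4c1=1.
Step 3. [r3c2∈{3}] r3c2 is down to just 3, so r3c2=3.
Step 4. [r1c3∈{1,3}] row 1 places 3 nowhere but r1c3, so r1c3=3.
Step 5. [r1c2∈{1,2}] r1c2 is the only open cell in row 1 admitting 1 ⇒ r1c2=1.
Step 6. [r6c3∈{1,4}] 1 has one home in row 6: r6c3, so r6c3=1.
Step 7. [r5c6∈{1,6}] across row 5, 6 lands solely at r5c6, so r5c6=6.
Step 8. [r2c1∈{2}] nothing but 2 survives at r2c1, so r2c1=2.
Step 9. [r4c5∈{3}] nothing but 3 survives at r4c5, so r4c5=3.
Step 10. [r3c5∈{5}] nothing but 5 survives at r3c5, so r3c5=5.
Step 11. [r6c2∈{4}] r6c2 has the single candidate 4. So r6c2=4.
Step 12. [r3c6∈{1}] r3c6 has the single candidate 1. So r3c6=1.
Step 13. [r5c3∈{5}] r5c3's peers cover all but 5. So r5c3=5.
Step 14. [r2c4∈{3}] r2c4 is down to just 3. So r2c4=3.
Step 15. [r5c2∈{2}] r5c2's peers cover all but 2 ⇒ r5c2=2.
Step 16. [r2c3∈{4}] only 4 remains possible at r2c3, so r2c3=4.
Step 17. [r3c3∈{6}] r3c3 has the single candidate 6. So r3c3=6.
Step 18. [r1c6∈{2}] r1c6's peers cover all but 2 ⇒ r1c6=2.
Step 19. [r5c4∈{1}] r5c4's peers cover all but 1, so r5c4=1.
Step 20. [r5c1∈{3}] only 3 remains possible at r5c1. So r5c1=3.

Answer: 5 1 3 4 6 2 / 2 6 4 3 1 5 / 4 3 6 2 5 1 / 1 5 2 6 3 4 / 3 2 5 1 4 6 / 6 4 1 5 2 3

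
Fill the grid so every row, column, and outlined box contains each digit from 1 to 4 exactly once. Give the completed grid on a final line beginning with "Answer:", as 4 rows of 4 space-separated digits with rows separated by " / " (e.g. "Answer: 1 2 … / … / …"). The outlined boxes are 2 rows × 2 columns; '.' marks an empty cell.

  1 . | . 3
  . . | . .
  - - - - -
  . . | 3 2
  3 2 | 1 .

Step 1. [r1c2∈{4}] only 4 remains possible at r1c2 ⇒ r1c2=4.
Step 2. [r2c3∈{2,4}] in col 3, 4 fits only at r2c3 ⇒ r2c3=4.
Step 3. [r1c3∈{2}] only 2 remains possible at r1c3 ⇒ r1c3=2.
Step 4. [r3c2∈{1}] r3c2 is down to just 1, so r3c2=1.
Step 5. [r2c2∈{3}] only 3 remains possible at r2c2, so r2c2=3.
Step 6. [r3c1∈{4}] only 4 remains possible at r3c1, so r3c1=4.
Step 7. [r4c4∈{4}] only 4 remains possible at r4c4, so r4c4=4.
Step 8. [r2c1∈{2}] r2c1's peers cover all but 2, so r2c1=2.
Step 9. [r2c4∈{1}] only 1 remains possible at r2c4. So r2c4=1.

Answer: 1 4 2 3 / 2 3 4 1 / 4 1 3 2 / 3 2 1 4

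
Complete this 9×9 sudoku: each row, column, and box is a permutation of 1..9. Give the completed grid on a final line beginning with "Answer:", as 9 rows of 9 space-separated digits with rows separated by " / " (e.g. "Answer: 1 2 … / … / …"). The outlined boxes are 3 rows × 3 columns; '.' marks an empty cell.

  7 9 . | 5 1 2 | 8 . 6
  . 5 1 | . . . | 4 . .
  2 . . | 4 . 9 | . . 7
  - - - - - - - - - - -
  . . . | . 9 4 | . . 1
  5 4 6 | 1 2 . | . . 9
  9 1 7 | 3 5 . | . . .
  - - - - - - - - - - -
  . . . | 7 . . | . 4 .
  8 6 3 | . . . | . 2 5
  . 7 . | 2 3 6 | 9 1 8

Step 1. [r1c8∈{3}] r1c8 has the single candidate 3. So r1c8=3.
Step 2. [r6c6∈{8}] r6c6's peers cover all but 8 ⇒ r6c6=8.
Step 3. [r2c4∈{6,8}] in col 4, 8 fits only at r2c4, so r2c4=8.
Step 4. [r6c8∈{6}] nothing but 6 survives at r6c8. So r6c8=6.
Step 5. [r5c6∈{7}] only 7 remains possible at r5c6. So r5c6=7.
Step 6. [r4c1∈{3}] r4c1's peers cover all but 3 ⇒ r4c1=3.
Step 7. [r4c8∈{5,7,8}] r4c8 is the only open cell in col 8 admitting 7. So r4c8=7.
Step 8. [r3c3∈{8}] nothing but 8 survives at r3c3 ⇒ r3c3=8.
Step 9. [r4c3∈{2}] nothing but 2 survives at r4c3, so r4c3=2.
Step 10. [r7c6∈{1,5}] in col 6, 5 fits only at r7c6 ⇒ r7c6=5.
Step 11. [r5c7∈{3}] only 3 remains possible at r5c7. So r5c7=3.
Step 12. [r2c9∈{2}] r2c9 is down to just 2. So r2c9=2.
Step 13. [r3c5∈{6}] only 6 remains possible at r3c5. So r3c5=6.
Step 14. [r9c1∈{4}] nothing but 4 survives at r9c1. So r9c1=4.
Step 15. [r3c7∈{1,5}] row 3 places 1 nowhere but r3c7 ⇒ r3c7=1.
Step 16. [r2c5∈{7}] r2c5 is down to just 7, so r2c5=7.
Step 17. [r8c6∈{1}] nothing but 1 survives at r8c6. So r8c6=1.
Step 18. [r7c2∈{2}] nothing but 2 survives at r7c2, so r7c2=2.
Step 19. [r7c9∈{3}] only 3 remains possible at r7c9. So r7c9=3.
Step 20. [r4c7∈{5}] only 5 remains possible at r4c7. So r4c7=5.
Step 21. [r1c3∈{4}] nothing but 4 survives at r1c3, so r1c3=4.
Step 22. [r7c3∈{9}] only 9 remains possible at r7c3, so r7c3=9.
Step 23. [r7c1∈{1}] nothing but 1 survives at r7c1. So r7c1=1.
Step 24. [r9c3∈{5}] r9c3 has the single candidate 5. So r9c3=5.
Step 25. [r2c6∈{3}] r2c6 has the single candidate 3. So r2c6=3.
Step 26. [r3c2∈{3}] only 3 remains possible at r3c2 ⇒ r3c2=3.
Step 27. [r4c2∈{8}] only 8 remains possible at r4c2 ⇒ r4c2=8.
Step 28. [r6c9∈{4}] nothing but 4 survives at r6c9 ⇒ r6c9=4.
Step 29. [r2c8∈{9}] r2c8's peers cover all but 9 ⇒ r2c8=9.
Step 30. [r4c4∈{6}] r4c4's peers cover all but 6 ⇒ r4c4=6.
Step 31. [r8c4∈{9}] r8c4 has the single candidate 9 ⇒ r8c4=9.
Step 32. [r7c5∈{8}] r7c5's peers cover all but 8 ⇒ r7c5=8.
Step 33. [r6c7∈{2}] nothing but 2 survives at r6c7. So r6c7=2.
Step 34. [r5c8∈{8}] r5c8 has the single candidate 8. So r5c8=8.
Step 35. [r8c7∈{7}] r8c7 is down to just 7. So r8c7=7.
Step 36. [r7c7∈{6}] nothing but 6 survives at r7c7 ⇒ r7c7=6.
Step 37. [r8c5∈{4}] r8c5 is down to just 4 ⇒ r8c5=4.
Step 38. [r3c8∈{5}] nothing but 5 survives at r3c8, so r3c8=5.
Step 39. [r2c1∈{6}] r2c1's peers cover all but 6 ⇒ r2c1=6.

Answer: 7 9 4 5 1 2 8 3 6 / 6 5 1 8 7 3 4 9 2 / 2 3 8 4 6 9 1 5 7 / 3 8 2 6 9 4 5 7 1 / 5 4 6 1 2 7 3 8 9 / 9 1 7 3 5 8 2 6 4 / 1 2 9 7 8 5 6 4 3 / 8 6 3 9 4 1 7 2 5 / 4 7 5 2 3 6 9 1 8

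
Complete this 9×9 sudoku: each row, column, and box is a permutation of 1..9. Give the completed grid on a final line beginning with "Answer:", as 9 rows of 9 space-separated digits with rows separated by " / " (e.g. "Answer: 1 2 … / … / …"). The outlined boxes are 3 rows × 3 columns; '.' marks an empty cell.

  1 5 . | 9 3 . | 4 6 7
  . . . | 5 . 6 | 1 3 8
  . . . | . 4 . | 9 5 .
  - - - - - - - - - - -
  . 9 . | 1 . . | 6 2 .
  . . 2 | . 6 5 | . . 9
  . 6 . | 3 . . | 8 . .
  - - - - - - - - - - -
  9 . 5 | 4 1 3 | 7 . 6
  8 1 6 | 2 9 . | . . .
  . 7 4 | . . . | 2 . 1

Step 1. [r9c6∈{8}] r9c6 is down to just 8. So r9c6=8.
Step 2. [r5c7∈{3}] r5c7's peers cover all but 3 ⇒ r5c7=3.
Step 3. [r3c2∈{2,3,8}] col 2 places 3 nowhere but r3c2 ⇒ r3c2=3.
Step 4. [r1c6∈{2}] r1c6 is down to just 2. So r1c6=2.
Step 5. [r2c5∈{7}] nothing but 7 survives at r2c5 ⇒ r2c5=7.
Step 6. [r5c4∈{7,8}] across col 4, 7 lands solely at r5c4 ⇒ r5c4=7.
Step 7. [r5c1∈{4}] r5c1 has the single candidate 4. So r5c1=4.
Step 8. [r6c8∈{1,4,7}] r6c8 is the only open cell in col 8 admitting 7 ⇒ r6c8=7.
Step 9. [r4c3∈{3,7,8}] in col 3, 3 fits only at r4c3 ⇒ r4c3=3.
Step 10. [r4c1∈{5,7}] in row 4, 7 fits only at r4c1, so r4c1=7.
Step 11. [r4c9∈{4,5}] row 4 places 5 nowhere but r4c9. So r4c9=5.
Step 12. [r6c9∈{4}] r6c9's peers cover all but 4 ⇒ r6c9=4.
Step 13. [r2c1∈{2}] nothing but 2 survives at r2c1, so r2c1=2.
Step 14. [r1c3∈{8}] r1c3's peers cover all but 8. So r1c3=8.
Step 15. [r8c8∈{4}] only 4 remains possible at r8c8. So r8c8=4.
Step 16. [r3c6∈{1}] r3c6's peers cover all but 1 ⇒ r3c6=1.
Step 17. [r6c6∈{9}] r6c6 has the single candidate 9. So r6c6=9.
Step 18. [r7c2∈{2}] nothing but 2 survives at r7c2, so r7c2=2.
Step 19. [r3c9∈{2}] only 2 remains possible at r3c9. So r3c9=2.
Step 20. [r5c2∈{8}] only 8 remains possible at r5c2 ⇒ r5c2=8.
Step 21. [r9c8∈{9}] nothing but 9 survives at r9c8, so r9c8=9.
Step 22. [r8c6∈{7}] nothing but 7 survives at r8c6. So r8c6=7.
Step 23. [r3c1∈{6}] r3c1's peers cover all but 6. So r3c1=6.
Step 24. [r2c3∈{9}] nothing but 9 survives at r2c3 ⇒ r2c3=9.
Step 25. [r3c3∈{7}] nothing but 7 survives at r3c3, so r3c3=7.
Step 26. [r6c3∈{1}] r6c3 is down to just 1, so r6c3=1.
Step 27. [r8c9∈{3}] only 3 remains possible at r8c9 ⇒ r8c9=3.
Step 28. [r2c2∈{4}] only 4 remains possible at r2c2. So r2c2=4.
Step 29. [r9c4∈{6}] r9c4 has the single candidate 6, so r9c4=6.
Step 30. [r3c4∈{8}] r3c4 is down to just 8 ⇒ r3c4=8.
Step 31. [r9c5∈{5}] r9c5 is down to just 5. So r9c5=5.
Step 32. [r4c5∈{8}] r4c5's peers cover all but 8 ⇒ r4c5=8.
Step 33. [r6c1∈{5}] r6c1's peers cover all but 5, so r6c1=5.
Step 34. [r5c8∈{1}] r5c8 has the single candidate 1. So r5c8=1.
Step 35. [r4c6∈{4}] nothing but 4 survives at r4c6 ⇒ r4c6=4.
Step 36. [r6c5∈{2}] nothing but 2 survives at r6c5, so r6c5=2.
Step 37. [r8c7∈{5}] r8c7 is down to just 5 ⇒ r8c7=5.
Step 38. [r9c1∈{3}] r9c1 is down to just 3 ⇒ r9c1=3.
Step 39. [r7c8∈{8}] nothing but 8 survives at r7c8 ⇒ r7c8=8.

Answer: 1 5 8 9 3 2 4 6 7 / 2 4 9 5 7 6 1 3 8 / 6 3 7 8 4 1 9 5 2 / 7 9 3 1 8 4 6 2 5 / 4 8 2 7 6 5 3 1 9 / 5 6 1 3 2 9 8 7 4 / 9 2 5 4 1 3 7 8 6 / 8 1 6 2 9 7 5 4 3 / 3 7 4 6 5 8 2 9 1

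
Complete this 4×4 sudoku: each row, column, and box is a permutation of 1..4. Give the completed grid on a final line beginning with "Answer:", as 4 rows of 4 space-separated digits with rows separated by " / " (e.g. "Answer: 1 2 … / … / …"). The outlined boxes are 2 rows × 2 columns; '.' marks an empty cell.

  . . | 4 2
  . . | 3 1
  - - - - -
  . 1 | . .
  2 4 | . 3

Step 1. [r3c1∈{3}] nothing but 3 survives at r3c1. So r3c1=3.
Step 2. [r3c4∈{4}] r3c4 is down to just 4, so r3c4=4.
Step 3. [r2c1∈{4}] r2c1 is down to just 4, so r2c1=4.
Step 4. [r4c3∈{1}] r4c3 has the single candidate 1, so r4c3=1.
Step 5. [r3c3∈{2}] r3c3 has the single candidate 2, so r3c3=2.
Step 6. [r1c1∈{1}] r1c1's peers cover all but 1. So r1c1=1.
Step 7. [r1c2∈{3}] r1c2's peers cover all but 3, so r1c2=3.
Step 8. [r2c2∈{2}] nothing but 2 survives at r2c2 ⇒ r2c2=2.

Answer: 1 3 4 2 / 4 2 3 1 / 3 1 2 4 / 2 4 1 3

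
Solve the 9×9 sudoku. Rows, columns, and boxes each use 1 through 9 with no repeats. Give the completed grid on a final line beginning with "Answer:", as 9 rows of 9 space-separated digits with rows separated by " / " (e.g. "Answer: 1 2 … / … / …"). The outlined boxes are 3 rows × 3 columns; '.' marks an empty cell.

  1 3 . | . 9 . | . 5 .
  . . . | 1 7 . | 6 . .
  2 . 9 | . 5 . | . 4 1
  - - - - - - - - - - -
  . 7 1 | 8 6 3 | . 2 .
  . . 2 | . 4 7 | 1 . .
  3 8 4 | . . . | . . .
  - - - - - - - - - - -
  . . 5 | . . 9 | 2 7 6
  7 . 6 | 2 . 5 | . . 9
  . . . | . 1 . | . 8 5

Step 1. [r3c7∈{3,7,8}] 7 has one home in row 3: r3c7, so r3c7=7.
Step 2. [r1c7∈{8}] r1c7 has the single candidate 8 ⇒ r1c7=8.
Step 3. [r5c1∈{5,6,9}] col 1 places 6 nowhere but r5c1, so r5c1=6.
Step 4. [r2c8∈{3,9}] in row 2, 9 fits only at r2c8, so r2c8=9.
Step 5. [r9c4∈{3,4,6,7}] row 9 places 7 nowhere but r9c4. So r9c4=7.
Step 6. [r7c1∈{4,8}] box 7 places 8 nowhere but r7c1 ⇒ r7c1=8.
Step 7. [r9c6∈{4,6}] 6 has one home in row 9: r9c6. So r9c6=6.
Step 8. [r7c4∈{3,4}] across box 8, 4 lands solely at r7c4 ⇒ r7c4=4.
Step 9. [r2c9∈{2,3}] r2c9 is the only open cell in row 2 admitting 3 ⇒ r2c9=3.
Step 10. [r2c6∈{2,4,8}] in row 2, 2 fits only at r2c6 ⇒ r2c6=2.
Step 11. [r9c2∈{2,4,9}] row 9 places 2 nowhere but r9c2. So r9c2=2.
Step 12. [r5c2∈{5,9}] across col 2, 9 lands solely at r5c2. So r5c2=9.
Step 13. [r4c7∈{4,5,9}] in row 4, 9 fits only at r4c7. So r4c7=9.
Step 14. [r8c8∈{1,3}] col 8 places 1 nowhere but r8c8. So r8c8=1.
Step 15. [r8c2∈{4}] only 4 remains possible at r8c2, so r8c2=4.
Step 16. [r8c7∈{3}] nothing but 3 survives at r8c7. So r8c7=3.
Step 17. [r1c4∈{6}] r1c4 has the single candidate 6. So r1c4=6.
Step 18. [r6c7∈{5}] r6c7's peers cover all but 5, so r6c7=5.
Step 19. [r4c1∈{5}] only 5 remains possible at r4c1 ⇒ r4c1=5.
Step 20. [r9c3∈{3}] r9c3's peers cover all but 3, so r9c3=3.
Step 21. [r4c9∈{4}] r4c9 is down to just 4. So r4c9=4.
Step 22. [r6c6∈{1}] r6c6 has the single candidate 1 ⇒ r6c6=1.
Step 23. [r7c5∈{3}] r7c5 has the single candidate 3, so r7c5=3.
Step 24. [r6c8∈{6}] only 6 remains possible at r6c8. So r6c8=6.
Step 25. [r9c7∈{4}] r9c7's peers cover all but 4, so r9c7=4.
Step 26. [r7c2∈{1}] only 1 remains possible at r7c2 ⇒ r7c2=1.
Step 27. [r1c9∈{2}] r1c9 has the single candidate 2, so r1c9=2.
Step 28. [r3c6∈{8}] r3c6 has the single candidate 8. So r3c6=8.
Step 29. [r2c3∈{8}] only 8 remains possible at r2c3 ⇒ r2c3=8.
Step 30. [r2c1∈{4}] r2c1 has the single candidate 4, so r2c1=4.
Step 31. [r5c9∈{8}] only 8 remains possible at r5c9. So r5c9=8.
Step 32. [r6c5∈{2}] only 2 remains possible at r6c5, so r6c5=2.
Step 33. [r8c5∈{8}] r8c5 is down to just 8. So r8c5=8.
Step 34. [r6c4∈{9}] r6c4's peers cover all but 9. So r6c4=9.
Step 35. [r3c2∈{6}] r3c2 has the single candidate 6. So r3c2=6.
Step 36. [r5c8∈{3}] r5c8 has the single candidate 3, so r5c8=3.
Step 37. [r9c1∈{9}] r9c1 has the single candidate 9. So r9c1=9.
Step 38. [r2c2∈{5}] only 5 remains possible at r2c2. So r2c2=5.
Step 39. [r5c4∈{5}] r5c4 has the single candidate 5. So r5c4=5.
Step 40. [r3c4∈{3}] r3c4 is down to just 3 ⇒ r3c4=3.
Step 41. [r1c6∈{4}] r1c6 is down to just 4, so r1c6=4.
Step 42. [r6c9∈{7}] r6c9 is down to just 7. So r6c9=7.
Step 43. [r1c3∈{7}] r1c3 is down to just 7 ⇒ r1c3=7.

Answer: 1 3 7 6 9 4 8 5 2 / 4 5 8 1 7 2 6 9 3 / 2 6 9 3 5 8 7 4 1 / 5 7 1 8 6 3 9 2 4 / 6 9 2 5 4 7 1 3 8 / 3 8 4 9 2 1 5 6 7 / 8 1 5 4 3 9 2 7 6 / 7 4 6 2 8 5 3 1 9 / 9 2 3 7 1 6 4 8 5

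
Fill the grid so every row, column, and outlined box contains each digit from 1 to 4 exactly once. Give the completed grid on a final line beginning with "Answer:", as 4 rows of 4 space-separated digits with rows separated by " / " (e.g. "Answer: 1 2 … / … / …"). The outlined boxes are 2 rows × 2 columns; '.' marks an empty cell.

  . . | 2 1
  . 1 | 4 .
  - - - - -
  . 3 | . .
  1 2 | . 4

Step 1. [r1c1∈{3,4}] 3 has one home in row 1: r1c1. So r1c1=3.
Step 2. [r3c1∈{4}] r3c1 has the single candidate 4. So r3c1=4.
Step 3. [r3c4∈{2}] only 2 remains possible at r3c4, so r3c4=2.
Step 4. [r3c3∈{1}] r3c3 has the single candidate 1 ⇒ r3c3=1.
Step 5. [r2c1∈{2}] r2c1's peers cover all but 2 ⇒ r2c1=2.
Step 6. [r1c2∈{4}] nothing but 4 survives at r1c2. So r1c2=4.
Step 7. [r2c4∈{3}] r2c4's peers cover all but 3, so r2c4=3.
Step 8. [r4c3∈{3}] r4c3 is down to just 3, so r4c3=3.

Answer: 3 4 2 1 / 2 1 4 3 / 4 3 1 2 / 1 2 3 4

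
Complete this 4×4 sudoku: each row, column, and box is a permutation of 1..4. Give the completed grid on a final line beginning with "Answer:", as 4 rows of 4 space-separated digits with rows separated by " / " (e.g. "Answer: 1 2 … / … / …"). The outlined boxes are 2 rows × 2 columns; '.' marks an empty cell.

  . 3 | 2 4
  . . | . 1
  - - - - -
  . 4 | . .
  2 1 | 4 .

Step 1. [r3c1∈{3}] nothing but 3 survives at r3c1. So r3c1=3.
Step 2. [r1c1∈{1}] r1c1 is down to just 1 ⇒ r1c1=1.
Step 3. [r3c3∈{1}] nothing but 1 survives at r3c3. So r3c3=1.
Step 4. [r2c3∈{3}] r2c3 is down to just 3, so r2c3=3.
Step 5. [r4c4∈{3}] only 3 remains possible at r4c4. So r4c4=3.
Step 6. [r2c2∈{2}] r2c2 is down to just 2, so r2c2=2.
Step 7. [r3c4∈{2}] nothing but 2 survives at r3c4 ⇒ r3c4=2.
Step 8. [r2c1∈{4}] nothing but 4 survives at r2c1, so r2c1=4.

Answer: 1 3 2 4 / 4 2 3 1 / 3 4 1 2 / 2 1 4 3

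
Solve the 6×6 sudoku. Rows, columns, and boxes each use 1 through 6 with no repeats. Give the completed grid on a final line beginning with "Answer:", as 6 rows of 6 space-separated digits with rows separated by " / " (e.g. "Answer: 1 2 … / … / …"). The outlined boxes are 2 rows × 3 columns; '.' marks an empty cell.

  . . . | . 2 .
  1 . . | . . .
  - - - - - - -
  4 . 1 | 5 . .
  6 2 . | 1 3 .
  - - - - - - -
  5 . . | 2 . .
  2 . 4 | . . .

Step 1. [r1c1∈{3}] only 3 remains possible at r1c1. So r1c1=3.
Step 2. [r1c6∈{1,4,5,6}] across row 1, 1 lands solely at r1c6, so r1c6=1.
Step 3. [r5c3∈{3,6}] r5c3 is the only open cell in col 3 admitting 3 ⇒ r5c3=3.
Step 4. [r3c5∈{6}] r3c5's peers cover all but 6. So r3c5=6.
Step 5. [r2c3∈{2,5,6}] r2c3 is the only open cell in row 2 admitting 2 ⇒ r2c3=2.
Step 6. [r1c3∈{5,6}] in col 3, 6 fits only at r1c3. So r1c3=6.
Step 7. [r1c4∈{4}] r1c4 is down to just 4 ⇒ r1c4=4.
Step 8. [r2c5∈{5}] only 5 remains possible at r2c5 ⇒ r2c5=5.
Step 9. [r6c5∈{1}] r6c5 has the single candidate 1, so r6c5=1.
Step 10. [r6c2∈{6}] only 6 remains possible at r6c2 ⇒ r6c2=6.
Step 11. [r2c4∈{3,6}] col 4 places 6 nowhere but r2c4, so r2c4=6.
Step 12. [r5c5∈{4}] only 4 remains possible at r5c5. So r5c5=4.
Step 13. [r6c6∈{3,5}] across row 6, 5 lands solely at r6c6, so r6c6=5.
Step 14. [r4c3∈{5}] r4c3's peers cover all but 5, so r4c3=5.
Step 15. [r2c2∈{4}] r2c2's peers cover all but 4. So r2c2=4.
Step 16. [r3c2∈{3}] r3c2's peers cover all but 3. So r3c2=3.
Step 17. [r6c4∈{3}] r6c4 has the single candidate 3 ⇒ r6c4=3.
Step 18. [r2c6∈{3}] only 3 remains possible at r2c6 ⇒ r2c6=3.
Step 19. [r1c2∈{5}] r1c2's peers cover all but 5, so r1c2=5.
Step 20. [r4c6∈{4}] r4c6 has the single candidate 4. So r4c6=4.
Step 21. [r3c6∈{2}] r3c6's peers cover all but 2 ⇒ r3c6=2.
Step 22. [r5c6∈{6}] r5c6 is down to just 6, so r5c6=6.
Step 23. [r5c2∈{1}] r5c2 is down to just 1 ⇒ r5c2=1.

Answer: 3 5 6 4 2 1 / 1 4 2 6 5 3 / 4 3 1 5 6 2 / 6 2 5 1 3 4 / 5 1 3 2 4 6 / 2 6 4 3 1 5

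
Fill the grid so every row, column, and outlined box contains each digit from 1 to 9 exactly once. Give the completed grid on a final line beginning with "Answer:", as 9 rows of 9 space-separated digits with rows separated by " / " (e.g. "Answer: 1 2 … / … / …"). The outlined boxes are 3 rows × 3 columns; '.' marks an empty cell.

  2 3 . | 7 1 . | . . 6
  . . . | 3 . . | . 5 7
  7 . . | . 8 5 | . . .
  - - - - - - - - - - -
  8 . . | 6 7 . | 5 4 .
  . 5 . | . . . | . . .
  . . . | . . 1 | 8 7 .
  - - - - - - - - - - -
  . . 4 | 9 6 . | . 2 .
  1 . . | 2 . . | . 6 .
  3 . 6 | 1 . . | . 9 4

Step 1. [r3c4∈{4}] r3c4 has the single candidate 4. So r3c4=4.
Step 2. [r1c6∈{9}] only 9 remains possible at r1c6, so r1c6=9.
Step 3. [r3c2∈{1,6,9}] across row 3, 6 lands solely at r3c2, so r3c2=6.
Step 4. [r5c7∈{1,2,3,6,9}] 6 has one home in col 7: r5c7 ⇒ r5c7=6.
Step 5. [r5c3∈{1,2,3,7,9}] row 5 places 7 nowhere but r5c3, so r5c3=7.
Step 6. [r2c5∈{2}] r2c5 is down to just 2 ⇒ r2c5=2.
Step 7. [r9c2∈{2,7,8}] row 9 places 2 nowhere but r9c2, so r9c2=2.
Step 8. [r9c6∈{7,8}] across row 9, 8 lands solely at r9c6. So r9c6=8.
Step 9. [r3c7∈{1,2,3,9}] col 7 places 2 nowhere but r3c7. So r3c7=2.
Step 10. [r2c7∈{1,4,9}] 9 has one home in col 7: r2c7 ⇒ r2c7=9.
Step 11. [r3c3∈{1,9}] 9 has one home in row 3: r3c3, so r3c3=9.
Step 12. [r8c2∈{7,8,9}] r8c2 is the only open cell in row 8 admitting 9. So r8c2=9.
Step 13. [r4c9∈{1,2,3,9}] across row 4, 9 lands solely at r4c9. So r4c9=9.
Step 14. [r6c2∈{4}] r6c2 has the single candidate 4 ⇒ r6c2=4.
Step 15. [r7c2∈{7,8}] col 2 places 7 nowhere but r7c2. So r7c2=7.
Step 16. [r7c6∈{3}] nothing but 3 survives at r7c6 ⇒ r7c6=3.
Step 17. [r8c3∈{5,8}] r8c3 is the only open cell in box 7 admitting 8 ⇒ r8c3=8.
Step 18. [r4c3∈{1,2,3}] row 4 places 3 nowhere but r4c3, so r4c3=3.
Step 19. [r8c6∈{4,7}] across col 6, 7 lands solely at r8c6 ⇒ r8c6=7.
Step 20. [r7c9∈{1,5,8}] across row 7, 8 lands solely at r7c9, so r7c9=8.
Step 21. [r9c5∈{5}] nothing but 5 survives at r9c5, so r9c5=5.
Step 22. [r5c1∈{9}] r5c1's peers cover all but 9. So r5c1=9.
Step 23. [r5c6∈{2,4}] 4 has one home in col 6: r5c6. So r5c6=4.
Step 24. [r5c5∈{3}] r5c5 is down to just 3, so r5c5=3.
Step 25. [r6c9∈{2,3}] r6c9 is the only open cell in row 6 admitting 3, so r6c9=3.
Step 26. [r3c9∈{1}] r3c9's peers cover all but 1 ⇒ r3c9=1.
Step 27. [r2c3∈{1}] only 1 remains possible at r2c3. So r2c3=1.
Step 28. [r6c5∈{9}] nothing but 9 survives at r6c5. So r6c5=9.
Step 29. [r7c1∈{5}] only 5 remains possible at r7c1, so r7c1=5.
Step 30. [r1c8∈{8}] r1c8 has the single candidate 8. So r1c8=8.
Step 31. [r9c7∈{7}] r9c7 has the single candidate 7 ⇒ r9c7=7.
Step 32. [r2c2∈{8}] only 8 remains possible at r2c2. So r2c2=8.
Step 33. [r2c1∈{4}] r2c1 is down to just 4. So r2c1=4.
Step 34. [r4c6∈{2}] r4c6 has the single candidate 2 ⇒ r4c6=2.
Step 35. [r8c5∈{4}] only 4 remains possible at r8c5 ⇒ r8c5=4.
Step 36. [r6c1∈{6}] only 6 remains possible at r6c1, so r6c1=6.
Step 37. [r1c7∈{4}] nothing but 4 survives at r1c7 ⇒ r1c7=4.
Step 38. [r8c7∈{3}] only 3 remains possible at r8c7, so r8c7=3.
Step 39. [r1c3∈{5}] r1c3 has the single candidate 5, so r1c3=5.
Step 40. [r3c8∈{3}] r3c8's peers cover all but 3 ⇒ r3c8=3.
Step 41. [r8c9∈{5}] nothing but 5 survives at r8c9 ⇒ r8c9=5.
Step 42. [r6c3∈{2}] r6c3's peers cover all but 2. So r6c3=2.
Step 43. [r4c2∈{1}] r4c2 has the single candidate 1, so r4c2=1.
Step 44. [r6c4∈{5}] only 5 remains possible at r6c4, so r6c4=5.
Step 45. [r5c4∈{8}] r5c4 has the single candidate 8, so r5c4=8.
Step 46. [r5c9∈{2}] r5c9's peers cover all but 2 ⇒ r5c9=2.
Step 47. [r2c6∈{6}] nothing but 6 survives at r2c6, so r2c6=6.
Step 48. [r7c7∈{1}] r7c7's peers cover all but 1 ⇒ r7c7=1.
Step 49. [r5c8∈{1}] only 1 remains possible at r5c8, so r5c8=1.

Answer: 2 3 5 7 1 9 4 8 6 / 4 8 1 3 2 6 9 5 7 / 7 6 9 4 8 5 2 3 1 / 8 1 3 6 7 2 5 4 9 / 9 5 7 8 3 4 6 1 2 / 6 4 2 5 9 1 8 7 3 / 5 7 4 9 6 3 1 2 8 / 1 9 8 2 4 7 3 6 5 / 3 2 6 1 5 8 7 9 4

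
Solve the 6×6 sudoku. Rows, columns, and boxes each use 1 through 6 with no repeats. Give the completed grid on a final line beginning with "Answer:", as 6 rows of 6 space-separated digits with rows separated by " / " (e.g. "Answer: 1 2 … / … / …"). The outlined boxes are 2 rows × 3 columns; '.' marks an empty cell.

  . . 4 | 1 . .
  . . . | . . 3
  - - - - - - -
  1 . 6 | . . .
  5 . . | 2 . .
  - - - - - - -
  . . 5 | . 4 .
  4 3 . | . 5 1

Step 1. [r5c6∈{2,6}] r5c6 is the only open cell in box 6 admitting 2, so r5c6=2.
Step 2. [r5c1∈{6}] nothing but 6 survives at r5c1. So r5c1=6.
Step 3. [r2c1∈{2}] r2c1 has the single candidate 2. So r2c1=2.
Step 4. [r2c5∈{6}] nothing but 6 survives at r2c5, so r2c5=6.
Step 5. [r1c6∈{5}] r1c6 is down to just 5. So r1c6=5.
Step 6. [r3c6∈{4}] only 4 remains possible at r3c6, so r3c6=4.
Step 7. [r3c5∈{3}] r3c5 is down to just 3, so r3c5=3.
Step 8. [r2c2∈{1,5}] r2c2 is the only open cell in row 2 admitting 5 ⇒ r2c2=5.
Step 9. [r2c4∈{4}] r2c4's peers cover all but 4. So r2c4=4.
Step 10. [r6c4∈{6}] r6c4 is down to just 6. So r6c4=6.
Step 11. [r2c3∈{1}] nothing but 1 survives at r2c3, so r2c3=1.
Step 12. [r5c4∈{3}] only 3 remains possible at r5c4 ⇒ r5c4=3.
Step 13. [r3c2∈{2}] r3c2 has the single candidate 2. So r3c2=2.
Step 14. [r6c3∈{2}] r6c3 has the single candidate 2. So r6c3=2.
Step 15. [r3c4∈{5}] r3c4 is down to just 5. So r3c4=5.
Step 16. [r4c5∈{1}] nothing but 1 survives at r4c5 ⇒ r4c5=1.
Step 17. [r4c6∈{6}] only 6 remains possible at r4c6, so r4c6=6.
Step 18. [r1c5∈{2}] r1c5's peers cover all but 2. So r1c5=2.
Step 19. [r5c2∈{1}] nothing but 1 survives at r5c2. So r5c2=1.
Step 20. [r1c1∈{3}] nothing but 3 survives at r1c1 ⇒ r1c1=3.
Step 21. [r1c2∈{6}] r1c2 has the single candidate 6, so r1c2=6.
Step 22. [r4c3∈{3}] r4c3's peers cover all but 3. So r4c3=3.
Step 23. [r4c2∈{4}] r4c2 is down to just 4. So r4c2=4.

Answer: 3 6 4 1 2 5 / 2 5 1 4 6 3 / 1 2 6 5 3 4 / 5 4 3 2 1 6 / 6 1 5 3 4 2 / 4 3 2 6 5 1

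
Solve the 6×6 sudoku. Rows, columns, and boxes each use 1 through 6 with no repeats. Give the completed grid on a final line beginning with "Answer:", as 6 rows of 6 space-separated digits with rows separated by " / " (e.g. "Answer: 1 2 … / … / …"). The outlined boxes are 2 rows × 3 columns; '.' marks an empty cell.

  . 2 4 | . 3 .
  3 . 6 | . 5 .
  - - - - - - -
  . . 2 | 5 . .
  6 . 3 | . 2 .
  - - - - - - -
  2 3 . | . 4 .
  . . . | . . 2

Step 1. [r2c2∈{1}] r2c2 is down to just 1 ⇒ r2c2=1.
Step 2. [r6c2∈{4,5,6}] col 2 places 6 nowhere but r6c2. So r6c2=6.
Step 3. [r6c5∈{1}] r6c5 is down to just 1 ⇒ r6c5=1.
Step 4. [r3c2∈{4}] r3c2 has the single candidate 4, so r3c2=4.
Step 5. [r3c6∈{1,3,6}] in row 3, 3 fits only at r3c6 ⇒ r3c6=3.
Step 6. [r5c4∈{6}] r5c4's peers cover all but 6. So r5c4=6.
Step 7. [r6c3∈{5}] nothing but 5 survives at r6c3. So r6c3=5.
Step 8. [r1c4∈{1}] r1c4 has the single candidate 1. So r1c4=1.
Step 9. [r4c4∈{4}] r4c4 is down to just 4 ⇒ r4c4=4.
Step 10. [r5c6∈{5}] nothing but 5 survives at r5c6, so r5c6=5.
Step 11. [r4c6∈{1}] only 1 remains possible at r4c6 ⇒ r4c6=1.
Step 12. [r3c1∈{1}] r3c1 is down to just 1. So r3c1=1.
Step 13. [r3c5∈{6}] only 6 remains possible at r3c5, so r3c5=6.
Step 14. [r1c1∈{5}] only 5 remains possible at r1c1. So r1c1=5.
Step 15. [r5c3∈{1}] r5c3 is down to just 1. So r5c3=1.
Step 16. [r2c6∈{4}] r2c6 has the single candidate 4, so r2c6=4.
Step 17. [r6c1∈{4}] r6c1's peers cover all but 4. So r6c1=4.
Step 18. [r6c4∈{3}] only 3 remains possible at r6c4 ⇒ r6c4=3.
Step 19. [r4c2∈{5}] r4c2's peers cover all but 5. So r4c2=5.
Step 20. [r1c6∈{6}] only 6 remains possible at r1c6, so r1c6=6.
Step 21. [r2c4∈{2}] r2c4 is down to just 2, so r2c4=2.

Answer: 5 2 4 1 3 6 / 3 1 6 2 5 4 / 1 4 2 5 6 3 / 6 5 3 4 2 1 / 2 3 1 6 4 5 / 4 6 5 3 1 2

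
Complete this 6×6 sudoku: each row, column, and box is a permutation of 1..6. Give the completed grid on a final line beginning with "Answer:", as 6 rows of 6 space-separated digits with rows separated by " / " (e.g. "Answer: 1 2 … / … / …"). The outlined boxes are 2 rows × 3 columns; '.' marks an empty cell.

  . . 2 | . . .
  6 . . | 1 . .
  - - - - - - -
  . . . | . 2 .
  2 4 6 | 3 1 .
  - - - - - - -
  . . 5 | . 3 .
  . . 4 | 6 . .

Step 1. [r5c1∈{1}] nothing but 1 survives at r5c1, so r5c1=1.
Step 2. [r1c1∈{3,4,5}] r1c1 is the only open cell in col 1 admitting 4, so r1c1=4.
Step 3. [r1c4∈{5}] r1c4 is down to just 5, so r1c4=5.
Step 4. [r5c4∈{2,4}] in col 4, 2 fits only at r5c4 ⇒ r5c4=2.
Step 5. [r2c3∈{3}] r2c3's peers cover all but 3, so r2c3=3.
Step 6. [r3c6∈{4,5,6}] 6 has one home in row 3: r3c6 ⇒ r3c6=6.
Step 7. [r6c1∈{3}] r6c1 has the single candidate 3 ⇒ r6c1=3.
Step 8. [r3c2∈{1,3,5}] row 3 places 3 nowhere but r3c2 ⇒ r3c2=3.
Step 9. [r6c6∈{1,5}] in row 6, 1 fits only at r6c6 ⇒ r6c6=1.
Step 10. [r2c6∈{2,4}] row 2 places 2 nowhere but r2c6, so r2c6=2.
Step 11. [r5c2∈{6}] r5c2 is down to just 6, so r5c2=6.
Step 12. [r1c6∈{3}] r1c6 is down to just 3, so r1c6=3.
Step 13. [r5c6∈{4}] only 4 remains possible at r5c6. So r5c6=4.
Step 14. [r2c5∈{4}] only 4 remains possible at r2c5 ⇒ r2c5=4.
Step 15. [r6c2∈{2}] nothing but 2 survives at r6c2 ⇒ r6c2=2.
Step 16. [r4c6∈{5}] r4c6 has the single candidate 5, so r4c6=5.
Step 17. [r1c2∈{1}] r1c2 has the single candidate 1. So r1c2=1.
Step 18. [r3c4∈{4}] r3c4 has the single candidate 4. So r3c4=4.
Step 19. [r2c2∈{5}] r2c2's peers cover all but 5. So r2c2=5.
Step 20. [r3c3∈{1}] r3c3's peers cover all but 1 ⇒ r3c3=1.
Step 21. [r6c5∈{5}] r6c5 is down to just 5, so r6c5=5.
Step 22. [r3c1∈{5}] only 5 remains possible at r3c1, so r3c1=5.
Step 23. [r1c5∈{6}] only 6 remains possible at r1c5, so r1c5=6.

Answer: 4 1 2 5 6 3 / 6 5 3 1 4 2 / 5 3 1 4 2 6 / 2 4 6 3 1 5 / 1 6 5 2 3 4 / 3 2 4 6 5 1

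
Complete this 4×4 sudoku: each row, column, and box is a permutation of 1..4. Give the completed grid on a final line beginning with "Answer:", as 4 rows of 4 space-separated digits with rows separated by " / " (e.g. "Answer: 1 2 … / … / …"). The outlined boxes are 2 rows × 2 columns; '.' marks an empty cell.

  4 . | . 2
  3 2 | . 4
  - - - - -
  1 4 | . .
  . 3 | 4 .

Step 1. [r1c3∈{1,3}] r1c3 is the only open cell in row 1 admitting 3, so r1c3=3.
Step 2. [r1c2∈{1}] r1c2 has the single candidate 1 ⇒ r1c2=1.
Step 3. [r4c1∈{2}] nothing but 2 survives at r4c1. So r4c1=2.
Step 4. [r3c3∈{2}] r3c3 is down to just 2 ⇒ r3c3=2.
Step 5. [r4c4∈{1}] r4c4 has the single candidate 1 ⇒ r4c4=1.
Step 6. [r2c3∈{1}] nothing but 1 survives at r2c3 ⇒ r2c3=1.
Step 7. [r3c4∈{3}] r3c4 is down to just 3 ⇒ r3c4=3.

Answer: 4 1 3 2 / 3 2 1 4 / 1 4 2 3 / 2 3 4 1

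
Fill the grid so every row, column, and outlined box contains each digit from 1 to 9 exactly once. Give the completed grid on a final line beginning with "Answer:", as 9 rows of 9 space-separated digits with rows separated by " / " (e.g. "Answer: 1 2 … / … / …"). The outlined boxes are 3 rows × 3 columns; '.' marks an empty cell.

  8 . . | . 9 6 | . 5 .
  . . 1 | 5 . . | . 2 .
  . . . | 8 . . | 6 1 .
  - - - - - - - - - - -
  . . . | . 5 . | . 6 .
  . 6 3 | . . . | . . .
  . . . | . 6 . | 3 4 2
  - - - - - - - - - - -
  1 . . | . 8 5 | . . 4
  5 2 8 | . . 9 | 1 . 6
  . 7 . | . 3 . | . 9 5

Step 1. [r5c5∈{1,2,4,7}] 1 has one home in col 5: r5c5. So r5c5=1.
Step 2. [r3c5∈{2,4,7}] col 5 places 2 nowhere but r3c5. So r3c5=2.
Step 3. [r5c8∈{7,8}] r5c8 is the only open cell in col 8 admitting 8, so r5c8=8.
Step 4. [r2c1∈{3,4,6,7,9}] row 2 places 6 nowhere but r2c1 ⇒ r2c1=6.
Step 5. [r3c1∈{3,4,7,9}] col 1 places 3 nowhere but r3c1 ⇒ r3c1=3.
Step 6. [r1c2∈{4}] only 4 remains possible at r1c2, so r1c2=4.
Step 7. [r1c7∈{7}] only 7 remains possible at r1c7 ⇒ r1c7=7.
Step 8. [r4c7∈{9}] r4c7 is down to just 9 ⇒ r4c7=9.
Step 9. [r3c6∈{4,7}] row 3 places 4 nowhere but r3c6 ⇒ r3c6=4.
Step 10. [r2c2∈{9}] r2c2's peers cover all but 9 ⇒ r2c2=9.
Step 11. [r5c9∈{7}] nothing but 7 survives at r5c9. So r5c9=7.
Step 12. [r5c6∈{2}] r5c6's peers cover all but 2, so r5c6=2.
Step 13. [r9c1∈{4}] r9c1 has the single candidate 4 ⇒ r9c1=4.
Step 14. [r3c3∈{5,7}] in row 3, 7 fits only at r3c3, so r3c3=7.
Step 15. [r6c2∈{1,5,8}] 1 has one home in row 6: r6c2, so r6c2=1.
Step 16. [r5c4∈{4,9}] r5c4 is the only open cell in row 5 admitting 4. So r5c4=4.
Step 17. [r8c4∈{7}] r8c4 has the single candidate 7 ⇒ r8c4=7.
Step 18. [r5c1∈{9}] only 9 remains possible at r5c1 ⇒ r5c1=9.
Step 19. [r6c6∈{7,8}] row 6 places 8 nowhere but r6c6. So r6c6=8.
Step 20. [r4c6∈{3,7}] in box 5, 7 fits only at r4c6 ⇒ r4c6=7.
Step 21. [r2c6∈{3}] r2c6 has the single candidate 3. So r2c6=3.
Step 22. [r7c7∈{2}] nothing but 2 survives at r7c7 ⇒ r7c7=2.
Step 23. [r9c4∈{1,2,6}] 2 has one home in row 9: r9c4. So r9c4=2.
Step 24. [r4c1∈{2}] only 2 remains possible at r4c1 ⇒ r4c1=2.
Step 25. [r7c8∈{3,7}] in row 7, 7 fits only at r7c8 ⇒ r7c8=7.
Step 26. [r7c4∈{6}] only 6 remains possible at r7c4. So r7c4=6.
Step 27. [r2c9∈{8}] r2c9's peers cover all but 8. So r2c9=8.
Step 28. [r4c9∈{1}] nothing but 1 survives at r4c9 ⇒ r4c9=1.
Step 29. [r3c9∈{9}] r3c9's peers cover all but 9, so r3c9=9.
Step 30. [r5c7∈{5}] r5c7's peers cover all but 5, so r5c7=5.
Step 31. [r9c3∈{6}] r9c3 has the single candidate 6. So r9c3=6.
Step 32. [r8c8∈{3}] only 3 remains possible at r8c8 ⇒ r8c8=3.
Step 33. [r6c1∈{7}] r6c1's peers cover all but 7 ⇒ r6c1=7.
Step 34. [r3c2∈{5}] r3c2 has the single candidate 5. So r3c2=5.
Step 35. [r1c3∈{2}] nothing but 2 survives at r1c3 ⇒ r1c3=2.
Step 36. [r2c5∈{7}] only 7 remains possible at r2c5 ⇒ r2c5=7.
Step 37. [r6c4∈{9}] r6c4 is down to just 9, so r6c4=9.
Step 38. [r1c4∈{1}] r1c4 is down to just 1 ⇒ r1c4=1.
Step 39. [r7c2∈{3}] only 3 remains possible at r7c2, so r7c2=3.
Step 40. [r4c3∈{4}] nothing but 4 survives at r4c3. So r4c3=4.
Step 41. [r2c7∈{4}] nothing but 4 survives at r2c7. So r2c7=4.
Step 42. [r4c2∈{8}] only 8 remains possible at r4c2, so r4c2=8.
Step 43. [r7c3∈{9}] r7c3 is down to just 9, so r7c3=9.
Step 44. [r4c4∈{3}] nothing but 3 survives at r4c4, so r4c4=3.
Step 45. [r9c7∈{8}] nothing but 8 survives at r9c7, so r9c7=8.
Step 46. [r9c6∈{1}] nothing but 1 survives at r9c6. So r9c6=1.
Step 47. [r8c5∈{4}] r8c5's peers cover all but 4, so r8c5=4.
Step 48. [r6c3∈{5}] r6c3's peers cover all but 5. So r6c3=5.
Step 49. [r1c9∈{3}] nothing but 3 survives at r1c9. So r1c9=3.

Answer: 8 4 2 1 9 6 7 5 3 / 6 9 1 5 7 3 4 2 8 / 3 5 7 8 2 4 6 1 9 / 2 8 4 3 5 7 9 6 1 / 9 6 3 4 1 2 5 8 7 / 7 1 5 9 6 8 3 4 2 / 1 3 9 6 8 5 2 7 4 / 5 2 8 7 4 9 1 3 6 / 4 7 6 2 3 1 8 9 5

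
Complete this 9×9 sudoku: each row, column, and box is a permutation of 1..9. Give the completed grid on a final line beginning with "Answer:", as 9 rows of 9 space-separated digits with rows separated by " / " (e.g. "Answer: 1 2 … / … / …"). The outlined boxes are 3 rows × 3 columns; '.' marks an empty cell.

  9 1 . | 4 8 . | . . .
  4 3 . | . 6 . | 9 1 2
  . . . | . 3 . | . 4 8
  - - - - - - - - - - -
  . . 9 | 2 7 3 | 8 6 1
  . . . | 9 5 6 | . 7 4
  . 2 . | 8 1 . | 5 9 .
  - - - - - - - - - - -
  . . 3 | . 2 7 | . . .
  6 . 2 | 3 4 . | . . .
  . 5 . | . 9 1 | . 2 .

Step 1. [r2c6∈{5}] r2c6 has the single candidate 5 ⇒ r2c6=5.
Step 2. [r3c2∈{6,7}] r3c2 is the only open cell in col 2 admitting 6. So r3c2=6.
Step 3. [r3c7∈{7}] r3c7's peers cover all but 7, so r3c7=7.
Step 4. [r8c2∈{7,8,9}] col 2 places 7 nowhere but r8c2 ⇒ r8c2=7.
Step 5. [r9c1∈{8}] only 8 remains possible at r9c1. So r9c1=8.
Step 6. [r6c9∈{3}] r6c9 has the single candidate 3 ⇒ r6c9=3.
Step 7. [r9c3∈{4}] r9c3 is down to just 4, so r9c3=4.
Step 8. [r7c4∈{5,6}] in col 4, 5 fits only at r7c4. So r7c4=5.
Step 9. [r1c3∈{5,7}] 7 has one home in row 1: r1c3. So r1c3=7.
Step 10. [r1c8∈{3,5}] r1c8 is the only open cell in col 8 admitting 3. So r1c8=3.
Step 11. [r1c7∈{6}] nothing but 6 survives at r1c7 ⇒ r1c7=6.
Step 12. [r3c1∈{2,5}] r3c1 is the only open cell in col 1 admitting 2, so r3c1=2.
Step 13. [r7c1∈{1}] r7c1 is down to just 1, so r7c1=1.
Step 14. [r7c9∈{6,9}] in row 7, 6 fits only at r7c9 ⇒ r7c9=6.
Step 15. [r8c8∈{5,8}] in col 8, 5 fits only at r8c8. So r8c8=5.
Step 16. [r2c3∈{8}] r2c3 has the single candidate 8. So r2c3=8.
Step 17. [r1c9∈{5}] nothing but 5 survives at r1c9 ⇒ r1c9=5.
Step 18. [r2c4∈{7}] nothing but 7 survives at r2c4 ⇒ r2c4=7.
Step 19. [r9c7∈{3}] r9c7 has the single candidate 3. So r9c7=3.
Step 20. [r8c9∈{9}] nothing but 9 survives at r8c9 ⇒ r8c9=9.
Step 21. [r7c8∈{8}] r7c8 has the single candidate 8. So r7c8=8.
Step 22. [r8c7∈{1}] r8c7 has the single candidate 1 ⇒ r8c7=1.
Step 23. [r3c6∈{9}] nothing but 9 survives at r3c6, so r3c6=9.
Step 24. [r4c2∈{4}] r4c2 has the single candidate 4 ⇒ r4c2=4.
Step 25. [r1c6∈{2}] only 2 remains possible at r1c6 ⇒ r1c6=2.
Step 26. [r9c4∈{6}] nothing but 6 survives at r9c4, so r9c4=6.
Step 27. [r5c7∈{2}] nothing but 2 survives at r5c7 ⇒ r5c7=2.
Step 28. [r6c1∈{7}] r6c1 has the single candidate 7, so r6c1=7.
Step 29. [r9c9∈{7}] r9c9 has the single candidate 7, so r9c9=7.
Step 30. [r3c3∈{5}] nothing but 5 survives at r3c3. So r3c3=5.
Step 31. [r6c6∈{4}] r6c6 is down to just 4, so r6c6=4.
Step 32. [r8c6∈{8}] r8c6 is down to just 8, so r8c6=8.
Step 33. [r3c4∈{1}] nothing but 1 survives at r3c4, so r3c4=1.
Step 34. [r5c3∈{1}] r5c3 has the single candidate 1. So r5c3=1.
Step 35. [r5c1∈{3}] nothing but 3 survives at r5c1, so r5c1=3.
Step 36. [r7c7∈{4}] r7c7 is down to just 4 ⇒ r7c7=4.
Step 37. [r5c2∈{8}] r5c2's peers cover all but 8 ⇒ r5c2=8.
Step 38. [r4c1∈{5}] r4c1 has the single candidate 5 ⇒ r4c1=5.
Step 39. [r6c3∈{6}] only 6 remains possible at r6c3 ⇒ r6c3=6.
Step 40. [r7c2∈{9}] nothing but 9 survives at r7c2, so r7c2=9.

Answer: 9 1 7 4 8 2 6 3 5 / 4 3 8 7 6 5 9 1 2 / 2 6 5 1 3 9 7 4 8 / 5 4 9 2 7 3 8 6 1 / 3 8 1 9 5 6 2 7 4 / 7 2 6 8 1 4 5 9 3 / 1 9 3 5 2 7 4 8 6 / 6 7 2 3 4 8 1 5 9 / 8 5 4 6 9 1 3 2 7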